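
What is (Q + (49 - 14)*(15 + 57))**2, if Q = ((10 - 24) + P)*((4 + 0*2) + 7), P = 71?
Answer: 9903609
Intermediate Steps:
Q = 627 (Q = ((10 - 24) + 71)*((4 + 0*2) + 7) = (-14 + 71)*((4 + 0) + 7) = 57*(4 + 7) = 57*11 = 627)
(Q + (49 - 14)*(15 + 57))**2 = (627 + (49 - 14)*(15 + 57))**2 = (627 + 35*72)**2 = (627 + 2520)**2 = 3147**2 = 9903609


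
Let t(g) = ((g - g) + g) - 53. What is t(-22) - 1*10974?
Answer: -11049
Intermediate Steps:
t(g) = -53 + g (t(g) = (0 + g) - 53 = g - 53 = -53 + g)
t(-22) - 1*10974 = (-53 - 22) - 1*10974 = -75 - 10974 = -11049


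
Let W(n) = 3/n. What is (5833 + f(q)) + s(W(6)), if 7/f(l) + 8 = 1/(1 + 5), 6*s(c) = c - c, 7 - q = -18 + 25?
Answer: 274109/47 ≈ 5832.1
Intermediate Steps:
q = 0 (q = 7 - (-18 + 25) = 7 - 1*7 = 7 - 7 = 0)
s(c) = 0 (s(c) = (c - c)/6 = (1/6)*0 = 0)
f(l) = -42/47 (f(l) = 7/(-8 + 1/(1 + 5)) = 7/(-8 + 1/6) = 7/(-47/6) = 7*(-6/47) = -42/47)
(5833 + f(q)) + s(W(6)) = (5833 - 42/47) + 0 = 274109/47 + 0 = 274109/47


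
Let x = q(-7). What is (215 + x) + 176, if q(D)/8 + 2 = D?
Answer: 319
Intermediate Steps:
q(D) = -16 + 8*D
x = -72 (x = -16 + 8*(-7) = -16 - 56 = -72)
(215 + x) + 176 = (215 - 72) + 176 = 143 + 176 = 319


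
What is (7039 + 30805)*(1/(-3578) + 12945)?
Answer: 876414228698/1789 ≈ 4.8989e+8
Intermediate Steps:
(7039 + 30805)*(1/(-3578) + 12945) = 37844*(-1/3578 + 12945) = 37844*(46317209/3578) = 876414228698/1789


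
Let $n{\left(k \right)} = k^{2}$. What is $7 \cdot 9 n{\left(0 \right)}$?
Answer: $0$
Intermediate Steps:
$7 \cdot 9 n{\left(0 \right)} = 7 \cdot 9 \cdot 0^{2} = 63 \cdot 0 = 0$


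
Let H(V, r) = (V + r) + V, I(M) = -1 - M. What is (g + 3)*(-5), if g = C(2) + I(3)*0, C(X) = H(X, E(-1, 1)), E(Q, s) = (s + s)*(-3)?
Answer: -5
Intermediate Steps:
E(Q, s) = -6*s (E(Q, s) = (2*s)*(-3) = -6*s)
H(V, r) = r + 2*V
C(X) = -6 + 2*X (C(X) = -6*1 + 2*X = -6 + 2*X)
g = -2 (g = (-6 + 2*2) + (-1 - 1*3)*0 = (-6 + 4) + (-1 - 3)*0 = -2 - 4*0 = -2 + 0 = -2)
(g + 3)*(-5) = (-2 + 3)*(-5) = 1*(-5) = -5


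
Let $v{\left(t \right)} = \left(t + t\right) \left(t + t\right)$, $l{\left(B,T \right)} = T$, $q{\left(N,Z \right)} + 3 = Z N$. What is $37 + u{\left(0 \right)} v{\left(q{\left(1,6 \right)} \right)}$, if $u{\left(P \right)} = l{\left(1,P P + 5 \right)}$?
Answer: $217$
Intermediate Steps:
$q{\left(N,Z \right)} = -3 + N Z$ ($q{\left(N,Z \right)} = -3 + Z N = -3 + N Z$)
$v{\left(t \right)} = 4 t^{2}$ ($v{\left(t \right)} = 2 t 2 t = 4 t^{2}$)
$u{\left(P \right)} = 5 + P^{2}$ ($u{\left(P \right)} = P P + 5 = P^{2} + 5 = 5 + P^{2}$)
$37 + u{\left(0 \right)} v{\left(q{\left(1,6 \right)} \right)} = 37 + \left(5 + 0^{2}\right) 4 \left(-3 + 1 \cdot 6\right)^{2} = 37 + \left(5 + 0\right) 4 \left(-3 + 6\right)^{2} = 37 + 5 \cdot 4 \cdot 3^{2} = 37 + 5 \cdot 4 \cdot 9 = 37 + 5 \cdot 36 = 37 + 180 = 217$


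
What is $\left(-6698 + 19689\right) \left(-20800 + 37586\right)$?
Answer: $218066926$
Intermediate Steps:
$\left(-6698 + 19689\right) \left(-20800 + 37586\right) = 12991 \cdot 16786 = 218066926$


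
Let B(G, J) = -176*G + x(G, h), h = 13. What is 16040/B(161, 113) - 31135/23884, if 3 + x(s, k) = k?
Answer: -632514685/338269092 ≈ -1.8699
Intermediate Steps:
x(s, k) = -3 + k
B(G, J) = 10 - 176*G (B(G, J) = -176*G + (-3 + 13) = -176*G + 10 = 10 - 176*G)
16040/B(161, 113) - 31135/23884 = 16040/(10 - 176*161) - 31135/23884 = 16040/(10 - 28336) - 31135*1/23884 = 16040/(-28326) - 31135/23884 = 16040*(-1/28326) - 31135/23884 = -8020/14163 - 31135/23884 = -632514685/338269092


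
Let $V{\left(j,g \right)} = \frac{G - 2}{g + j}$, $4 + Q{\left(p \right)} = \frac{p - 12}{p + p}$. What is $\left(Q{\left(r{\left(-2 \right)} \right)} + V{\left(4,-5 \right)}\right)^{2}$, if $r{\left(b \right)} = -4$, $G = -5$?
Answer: $25$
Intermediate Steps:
$Q{\left(p \right)} = -4 + \frac{-12 + p}{2 p}$ ($Q{\left(p \right)} = -4 + \frac{p - 12}{p + p} = -4 + \frac{-12 + p}{2 p}$)
$V{\left(j,g \right)} = - \frac{7}{g + j}$ ($V{\left(j,g \right)} = \frac{-5 - 2}{g + j} = - \frac{7}{g + j}$)
$\left(Q{\left(r{\left(-2 \right)} \right)} + V{\left(4,-5 \right)}\right)^{2} = \left(\left(- \frac{7}{2} - \frac{6}{-4}\right) - \frac{7}{-5 + 4}\right)^{2} = \left(\left(- \frac{7}{2} - - \frac{3}{2}\right) - \frac{7}{-1}\right)^{2} = \left(\left(- \frac{7}{2} + \frac{3}{2}\right) - -7\right)^{2} = \left(-2 + 7\right)^{2} = 5^{2} = 25$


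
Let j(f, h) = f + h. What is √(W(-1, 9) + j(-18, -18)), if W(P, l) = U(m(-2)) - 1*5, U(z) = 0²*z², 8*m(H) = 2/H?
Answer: I*√41 ≈ 6.4031*I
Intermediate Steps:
m(H) = 1/(4*H) (m(H) = (2/H)/8 = 1/(4*H))
U(z) = 0 (U(z) = 0*z² = 0)
W(P, l) = -5 (W(P, l) = 0 - 1*5 = 0 - 5 = -5)
√(W(-1, 9) + j(-18, -18)) = √(-5 + (-18 - 18)) = √(-5 - 36) = √(-41) = I*√41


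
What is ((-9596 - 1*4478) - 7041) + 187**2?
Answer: 13854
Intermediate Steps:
((-9596 - 1*4478) - 7041) + 187**2 = ((-9596 - 4478) - 7041) + 34969 = (-14074 - 7041) + 34969 = -21115 + 34969 = 13854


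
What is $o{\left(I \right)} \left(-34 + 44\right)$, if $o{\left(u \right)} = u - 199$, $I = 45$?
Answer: $-1540$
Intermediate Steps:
$o{\left(u \right)} = -199 + u$
$o{\left(I \right)} \left(-34 + 44\right) = \left(-199 + 45\right) \left(-34 + 44\right) = \left(-154\right) 10 = -1540$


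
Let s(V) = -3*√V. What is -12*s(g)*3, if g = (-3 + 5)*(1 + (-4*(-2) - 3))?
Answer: 216*√3 ≈ 374.12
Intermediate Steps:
g = 12 (g = 2*(1 + (8 - 3)) = 2*(1 + 5) = 2*6 = 12)
-12*s(g)*3 = -(-36)*√12*3 = -(-36)*2*√3*3 = -(-72)*√3*3 = (72*√3)*3 = 216*√3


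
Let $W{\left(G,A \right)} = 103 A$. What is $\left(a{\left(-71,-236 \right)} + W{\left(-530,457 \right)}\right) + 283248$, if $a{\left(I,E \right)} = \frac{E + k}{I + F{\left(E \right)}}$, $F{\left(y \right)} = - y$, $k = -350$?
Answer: $\frac{54502049}{165} \approx 3.3032 \cdot 10^{5}$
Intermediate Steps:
$a{\left(I,E \right)} = \frac{-350 + E}{I - E}$ ($a{\left(I,E \right)} = \frac{E - 350}{I - E} = \frac{-350 + E}{I - E}$)
$\left(a{\left(-71,-236 \right)} + W{\left(-530,457 \right)}\right) + 283248 = \left(\frac{350 - -236}{-236 - -71} + 103 \cdot 457\right) + 283248 = \left(\frac{350 + 236}{-236 + 71} + 47071\right) + 283248 = \left(\frac{1}{-165} \cdot 586 + 47071\right) + 283248 = \left(\left(- \frac{1}{165}\right) 586 + 47071\right) + 283248 = \left(- \frac{586}{165} + 47071\right) + 283248 = \frac{7766129}{165} + 283248 = \frac{54502049}{165}$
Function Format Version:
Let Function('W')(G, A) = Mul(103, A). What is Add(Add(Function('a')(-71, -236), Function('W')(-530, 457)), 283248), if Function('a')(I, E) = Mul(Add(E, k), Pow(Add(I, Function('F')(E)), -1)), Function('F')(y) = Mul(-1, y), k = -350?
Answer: Rational(54502049, 165) ≈ 3.3032e+5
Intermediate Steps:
Function('a')(I, E) = Mul(Pow(Add(I, Mul(-1, E)), -1), Add(-350, E)) (Function('a')(I, E) = Mul(Add(E, -350), Pow(Add(I, Mul(-1, E)), -1)) = Mul(Add(-350, E), Pow(Add(I, Mul(-1, E)), -1)) = Mul(Pow(Add(I, Mul(-1, E)), -1), Add(-350, E)))
Add(Add(Function('a')(-71, -236), Function('W')(-530, 457)), 283248) = Add(Add(Mul(Pow(Add(-236, Mul(-1, -71)), -1), Add(350, Mul(-1, -236))), Mul(103, 457)), 283248) = Add(Add(Mul(Pow(Add(-236, 71), -1), Add(350, 236)), 47071), 283248) = Add(Add(Mul(Pow(-165, -1), 586), 47071), 283248) = Add(Add(Mul(Rational(-1, 165), 586), 47071), 283248) = Add(Add(Rational(-586, 165), 47071), 283248) = Add(Rational(7766129, 165), 283248) = Rational(54502049, 165)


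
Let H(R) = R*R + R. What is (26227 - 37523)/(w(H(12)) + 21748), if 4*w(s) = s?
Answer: -11296/21787 ≈ -0.51847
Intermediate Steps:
H(R) = R + R² (H(R) = R² + R = R + R²)
w(s) = s/4
(26227 - 37523)/(w(H(12)) + 21748) = (26227 - 37523)/((12*(1 + 12))/4 + 21748) = -11296/((12*13)/4 + 21748) = -11296/((¼)*156 + 21748) = -11296/(39 + 21748) = -11296/21787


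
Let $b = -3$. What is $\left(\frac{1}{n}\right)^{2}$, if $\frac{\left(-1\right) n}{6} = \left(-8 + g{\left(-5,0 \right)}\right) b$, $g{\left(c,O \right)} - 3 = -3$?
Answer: $\frac{1}{20736} \approx 4.8225 \cdot 10^{-5}$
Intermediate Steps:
$g{\left(c,O \right)} = 0$ ($g{\left(c,O \right)} = 3 - 3 = 0$)
$n = -144$ ($n = - 6 \left(-8 + 0\right) \left(-3\right) = - 6 \left(\left(-8\right) \left(-3\right)\right) = \left(-6\right) 24 = -144$)
$\left(\frac{1}{n}\right)^{2} = \left(\frac{1}{-144}\right)^{2} = \left(- \frac{1}{144}\right)^{2} = \frac{1}{20736}$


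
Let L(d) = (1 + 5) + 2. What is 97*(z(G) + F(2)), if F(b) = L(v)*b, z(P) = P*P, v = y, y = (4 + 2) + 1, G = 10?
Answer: 11252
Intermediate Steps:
y = 7 (y = 6 + 1 = 7)
v = 7
z(P) = P²
L(d) = 8 (L(d) = 6 + 2 = 8)
F(b) = 8*b
97*(z(G) + F(2)) = 97*(10² + 8*2) = 97*(100 + 16) = 97*116 = 11252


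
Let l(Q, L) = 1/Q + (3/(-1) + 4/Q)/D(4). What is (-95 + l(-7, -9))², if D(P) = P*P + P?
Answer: 7123561/784 ≈ 9086.2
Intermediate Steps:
D(P) = P + P² (D(P) = P² + P = P + P²)
l(Q, L) = -3/20 + 6/(5*Q) (l(Q, L) = 1/Q + (3/(-1) + 4/Q)/((4*(1 + 4))) = 1/Q + (3*(-1) + 4/Q)/((4*5)) = 1/Q + (-3 + 4/Q)/20 = 1/Q + (-3 + 4/Q)*(1/20) = 1/Q + (-3/20 + 1/(5*Q)) = -3/20 + 6/(5*Q))
(-95 + l(-7, -9))² = (-95 + (3/20)*(8 - 1*(-7))/(-7))² = (-95 + (3/20)*(-⅐)*(8 + 7))² = (-95 + (3/20)*(-⅐)*15)² = (-95 - 9/28)² = (-2669/28)² = 7123561/784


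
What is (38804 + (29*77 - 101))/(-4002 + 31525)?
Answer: 2408/1619 ≈ 1.4873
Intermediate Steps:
(38804 + (29*77 - 101))/(-4002 + 31525) = (38804 + (2233 - 101))/27523 = (38804 + 2132)*(1/27523) = 40936*(1/27523) = 2408/1619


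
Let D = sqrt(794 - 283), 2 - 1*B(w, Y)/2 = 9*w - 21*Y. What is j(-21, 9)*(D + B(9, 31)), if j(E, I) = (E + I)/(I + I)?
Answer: -2288/3 - 2*sqrt(511)/3 ≈ -777.74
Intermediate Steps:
B(w, Y) = 4 - 18*w + 42*Y (B(w, Y) = 4 - 2*(9*w - 21*Y) = 4 - 2*(-21*Y + 9*w) = 4 + (-18*w + 42*Y) = 4 - 18*w + 42*Y)
j(E, I) = (E + I)/(2*I) (j(E, I) = (E + I)/((2*I)) = (E + I)*(1/(2*I)) = (E + I)/(2*I))
D = sqrt(511) ≈ 22.605
j(-21, 9)*(D + B(9, 31)) = ((1/2)*(-21 + 9)/9)*(sqrt(511) + (4 - 18*9 + 42*31)) = ((1/2)*(1/9)*(-12))*(sqrt(511) + (4 - 162 + 1302)) = -2*(sqrt(511) + 1144)/3 = -2*(1144 + sqrt(511))/3 = -2288/3 - 2*sqrt(511)/3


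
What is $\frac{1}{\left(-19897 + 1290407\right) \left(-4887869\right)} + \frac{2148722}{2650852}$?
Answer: $\frac{1667968670297681541}{2057752508512887235} \approx 0.81058$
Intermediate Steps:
$\frac{1}{\left(-19897 + 1290407\right) \left(-4887869\right)} + \frac{2148722}{2650852} = \frac{1}{1270510} \left(- \frac{1}{4887869}\right) + 2148722 \cdot \frac{1}{2650852} = \frac{1}{1270510} \left(- \frac{1}{4887869}\right) + \frac{1074361}{1325426} = - \frac{1}{6210086443190} + \frac{1074361}{1325426} = \frac{1667968670297681541}{2057752508512887235}$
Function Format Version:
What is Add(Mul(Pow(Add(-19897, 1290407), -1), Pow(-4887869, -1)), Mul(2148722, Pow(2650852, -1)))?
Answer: Rational(1667968670297681541, 2057752508512887235) ≈ 0.81058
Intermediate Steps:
Add(Mul(Pow(Add(-19897, 1290407), -1), Pow(-4887869, -1)), Mul(2148722, Pow(2650852, -1))) = Add(Mul(Pow(1270510, -1), Rational(-1, 4887869)), Mul(2148722, Rational(1, 2650852))) = Add(Mul(Rational(1, 1270510), Rational(-1, 4887869)), Rational(1074361, 1325426)) = Add(Rational(-1, 6210086443190), Rational(1074361, 1325426)) = Rational(1667968670297681541, 2057752508512887235)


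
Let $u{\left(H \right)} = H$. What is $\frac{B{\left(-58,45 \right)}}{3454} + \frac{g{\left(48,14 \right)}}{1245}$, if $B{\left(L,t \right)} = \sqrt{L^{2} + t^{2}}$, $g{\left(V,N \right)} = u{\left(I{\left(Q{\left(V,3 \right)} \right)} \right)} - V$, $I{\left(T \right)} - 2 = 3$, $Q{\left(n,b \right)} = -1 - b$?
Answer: $- \frac{43}{1245} + \frac{\sqrt{5389}}{3454} \approx -0.013285$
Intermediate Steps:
$I{\left(T \right)} = 5$ ($I{\left(T \right)} = 2 + 3 = 5$)
$g{\left(V,N \right)} = 5 - V$
$\frac{B{\left(-58,45 \right)}}{3454} + \frac{g{\left(48,14 \right)}}{1245} = \frac{\sqrt{\left(-58\right)^{2} + 45^{2}}}{3454} + \frac{5 - 48}{1245} = \sqrt{3364 + 2025} \cdot \frac{1}{3454} + \left(5 - 48\right) \frac{1}{1245} = \sqrt{5389} \cdot \frac{1}{3454} - \frac{43}{1245} = \frac{\sqrt{5389}}{3454} - \frac{43}{1245} = - \frac{43}{1245} + \frac{\sqrt{5389}}{3454}$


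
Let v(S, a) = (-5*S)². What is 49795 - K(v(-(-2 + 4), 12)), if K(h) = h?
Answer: 49695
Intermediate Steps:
v(S, a) = 25*S²
49795 - K(v(-(-2 + 4), 12)) = 49795 - 25*(-(-2 + 4))² = 49795 - 25*(-1*2)² = 49795 - 25*(-2)² = 49795 - 25*4 = 49795 - 1*100 = 49795 - 100 = 49695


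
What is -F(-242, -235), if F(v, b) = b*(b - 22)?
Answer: -60395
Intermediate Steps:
F(v, b) = b*(-22 + b)
-F(-242, -235) = -(-235)*(-22 - 235) = -(-235)*(-257) = -1*60395 = -60395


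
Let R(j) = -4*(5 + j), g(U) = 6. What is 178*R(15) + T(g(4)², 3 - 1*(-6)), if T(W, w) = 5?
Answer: -14235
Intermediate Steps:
R(j) = -20 - 4*j
178*R(15) + T(g(4)², 3 - 1*(-6)) = 178*(-20 - 4*15) + 5 = 178*(-20 - 60) + 5 = 178*(-80) + 5 = -14240 + 5 = -14235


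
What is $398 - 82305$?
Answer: $-81907$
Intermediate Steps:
$398 - 82305 = -81907$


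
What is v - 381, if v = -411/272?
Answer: -104043/272 ≈ -382.51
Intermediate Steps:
v = -411/272 (v = -411*1/272 = -411/272 ≈ -1.5110)
v - 381 = -411/272 - 381 = -104043/272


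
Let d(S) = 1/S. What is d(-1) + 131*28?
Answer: 3667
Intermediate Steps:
d(-1) + 131*28 = 1/(-1) + 131*28 = -1 + 3668 = 3667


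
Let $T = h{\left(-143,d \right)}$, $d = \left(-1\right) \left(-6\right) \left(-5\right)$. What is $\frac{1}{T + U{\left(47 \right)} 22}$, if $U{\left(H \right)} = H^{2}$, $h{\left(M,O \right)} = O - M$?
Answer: $\frac{1}{48711} \approx 2.0529 \cdot 10^{-5}$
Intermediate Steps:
$d = -30$ ($d = 6 \left(-5\right) = -30$)
$T = 113$ ($T = -30 - -143 = -30 + 143 = 113$)
$\frac{1}{T + U{\left(47 \right)} 22} = \frac{1}{113 + 47^{2} \cdot 22} = \frac{1}{113 + 2209 \cdot 22} = \frac{1}{113 + 48598} = \frac{1}{48711}$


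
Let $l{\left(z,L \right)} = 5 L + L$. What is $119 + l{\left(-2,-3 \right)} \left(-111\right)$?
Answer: $2117$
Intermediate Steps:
$l{\left(z,L \right)} = 6 L$
$119 + l{\left(-2,-3 \right)} \left(-111\right) = 119 + 6 \left(-3\right) \left(-111\right) = 119 - -1998 = 119 + 1998 = 2117$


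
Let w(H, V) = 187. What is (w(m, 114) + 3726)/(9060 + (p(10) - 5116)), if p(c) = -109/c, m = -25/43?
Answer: 39130/39331 ≈ 0.99489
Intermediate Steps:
m = -25/43 (m = -25*1/43 = -25/43 ≈ -0.58140)
(w(m, 114) + 3726)/(9060 + (p(10) - 5116)) = (187 + 3726)/(9060 + (-109/10 - 5116)) = 3913/(9060 + (-109*1/10 - 5116)) = 3913/(9060 + (-109/10 - 5116)) = 3913/(9060 - 51269/10) = 3913/(39331/10) = 3913*(10/39331) = 39130/39331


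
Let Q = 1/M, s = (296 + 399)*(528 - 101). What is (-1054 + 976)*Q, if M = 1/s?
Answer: -23147670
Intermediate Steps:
s = 296765 (s = 695*427 = 296765)
M = 1/296765 ≈ 3.3697e-6
Q = 296765 (Q = 1/(1/296765) = 296765)
(-1054 + 976)*Q = (-1054 + 976)*296765 = -78*296765 = -23147670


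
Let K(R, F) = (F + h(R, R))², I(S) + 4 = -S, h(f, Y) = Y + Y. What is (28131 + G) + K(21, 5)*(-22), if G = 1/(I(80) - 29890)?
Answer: -613477859/29974 ≈ -20467.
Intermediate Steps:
h(f, Y) = 2*Y
I(S) = -4 - S
K(R, F) = (F + 2*R)²
G = -1/29974 (G = 1/((-4 - 1*80) - 29890) = 1/((-4 - 80) - 29890) = 1/(-84 - 29890) = 1/(-29974) = -1/29974 ≈ -3.3362e-5)
(28131 + G) + K(21, 5)*(-22) = (28131 - 1/29974) + (5 + 2*21)²*(-22) = 843198593/29974 + (5 + 42)²*(-22) = 843198593/29974 + 47²*(-22) = 843198593/29974 + 2209*(-22) = 843198593/29974 - 48598 = -613477859/29974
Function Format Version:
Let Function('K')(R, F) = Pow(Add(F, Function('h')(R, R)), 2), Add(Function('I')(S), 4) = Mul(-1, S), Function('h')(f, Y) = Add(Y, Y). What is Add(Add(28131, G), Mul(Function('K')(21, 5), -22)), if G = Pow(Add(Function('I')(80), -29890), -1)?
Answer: Rational(-613477859, 29974) ≈ -20467.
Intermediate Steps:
Function('h')(f, Y) = Mul(2, Y)
Function('I')(S) = Add(-4, Mul(-1, S))
Function('K')(R, F) = Pow(Add(F, Mul(2, R)), 2)
G = Rational(-1, 29974) (G = Pow(Add(Add(-4, Mul(-1, 80)), -29890), -1) = Pow(Add(Add(-4, -80), -29890), -1) = Pow(Add(-84, -29890), -1) = Pow(-29974, -1) = Rational(-1, 29974) ≈ -3.3362e-5)
Add(Add(28131, G), Mul(Function('K')(21, 5), -22)) = Add(Add(28131, Rational(-1, 29974)), Mul(Pow(Add(5, Mul(2, 21)), 2), -22)) = Add(Rational(843198593, 29974), Mul(Pow(Add(5, 42), 2), -22)) = Add(Rational(843198593, 29974), Mul(Pow(47, 2), -22)) = Add(Rational(843198593, 29974), Mul(2209, -22)) = Add(Rational(843198593, 29974), -48598) = Rational(-613477859, 29974)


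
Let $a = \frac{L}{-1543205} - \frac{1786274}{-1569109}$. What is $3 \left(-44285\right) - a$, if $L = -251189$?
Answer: $- \frac{321705801113893746}{2421456854345} \approx -1.3286 \cdot 10^{5}$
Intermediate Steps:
$a = \frac{3150729888771}{2421456854345}$ ($a = - \frac{251189}{-1543205} - \frac{1786274}{-1569109} = \left(-251189\right) \left(- \frac{1}{1543205}\right) - - \frac{1786274}{1569109} = \frac{251189}{1543205} + \frac{1786274}{1569109} = \frac{3150729888771}{2421456854345} \approx 1.3012$)
$3 \left(-44285\right) - a = 3 \left(-44285\right) - \frac{3150729888771}{2421456854345} = -132855 - \frac{3150729888771}{2421456854345} = - \frac{321705801113893746}{2421456854345}$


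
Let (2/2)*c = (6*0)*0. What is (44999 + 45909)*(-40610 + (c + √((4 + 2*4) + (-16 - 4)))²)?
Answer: -3692501144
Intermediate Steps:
c = 0 (c = (6*0)*0 = 0*0 = 0)
(44999 + 45909)*(-40610 + (c + √((4 + 2*4) + (-16 - 4)))²) = (44999 + 45909)*(-40610 + (0 + √((4 + 2*4) + (-16 - 4)))²) = 90908*(-40610 + (0 + √((4 + 8) - 20))²) = 90908*(-40610 + (0 + √(12 - 20))²) = 90908*(-40610 + (0 + √(-8))²) = 90908*(-40610 + (0 + 2*I*√2)²) = 90908*(-40610 + (2*I*√2)²) = 90908*(-40610 - 8) = 90908*(-40618) = -3692501144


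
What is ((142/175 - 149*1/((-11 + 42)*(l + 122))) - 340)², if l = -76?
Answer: 7169107625559889/62275202500 ≈ 1.1512e+5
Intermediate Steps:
((142/175 - 149*1/((-11 + 42)*(l + 122))) - 340)² = ((142/175 - 149*1/((-76 + 122)*(-11 + 42))) - 340)² = ((142*(1/175) - 149/(46*31)) - 340)² = ((142/175 - 149/1426) - 340)² = (176417/249550 - 340)² = (-84670583/249550)² = 7169107625559889/62275202500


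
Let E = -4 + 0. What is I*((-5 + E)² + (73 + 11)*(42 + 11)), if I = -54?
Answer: -244782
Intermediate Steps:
E = -4
I*((-5 + E)² + (73 + 11)*(42 + 11)) = -54*((-5 - 4)² + (73 + 11)*(42 + 11)) = -54*((-9)² + 84*53) = -54*(81 + 4452) = -54*4533 = -244782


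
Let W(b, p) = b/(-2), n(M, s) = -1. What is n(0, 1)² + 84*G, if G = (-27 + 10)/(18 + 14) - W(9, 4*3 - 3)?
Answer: 2675/8 ≈ 334.38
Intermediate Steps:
W(b, p) = -b/2 (W(b, p) = b*(-½) = -b/2)
G = 127/32 (G = (-27 + 10)/(18 + 14) - (-1)*9/2 = -17/32 - 1*(-9/2) = -17*1/32 + 9/2 = -17/32 + 9/2 = 127/32 ≈ 3.9688)
n(0, 1)² + 84*G = (-1)² + 84*(127/32) = 1 + 2667/8 = 2675/8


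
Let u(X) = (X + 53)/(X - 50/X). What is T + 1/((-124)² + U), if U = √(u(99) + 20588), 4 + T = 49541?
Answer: 28547480470776189/576286017185 - 7*√9988239641/1152572034370 ≈ 49537.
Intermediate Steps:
u(X) = (53 + X)/(X - 50/X)
T = 49537 (T = -4 + 49541 = 49537)
U = 2*√9988239641/1393 (U = √(99*(53 + 99)/(-50 + 99²) + 20588) = √(99*152/(-50 + 9801) + 20588) = √(99*152/9751 + 20588) = √(99*(1/9751)*152 + 20588) = √(15048/9751 + 20588) = √(200768636/9751) = 2*√9988239641/1393 ≈ 143.49)
T + 1/((-124)² + U) = 49537 + 1/((-124)² + 2*√9988239641/1393) = 49537 + 1/(15376 + 2*√9988239641/1393)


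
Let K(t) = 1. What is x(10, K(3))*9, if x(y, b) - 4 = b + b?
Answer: 54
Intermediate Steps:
x(y, b) = 4 + 2*b (x(y, b) = 4 + (b + b) = 4 + 2*b)
x(10, K(3))*9 = (4 + 2*1)*9 = (4 + 2)*9 = 6*9 = 54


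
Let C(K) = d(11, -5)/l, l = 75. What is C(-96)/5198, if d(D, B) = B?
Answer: -1/77970 ≈ -1.2825e-5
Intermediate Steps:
C(K) = -1/15 (C(K) = -5/75 = -5*1/75 = -1/15)
C(-96)/5198 = -1/15/5198 = -1/15*1/5198 = -1/77970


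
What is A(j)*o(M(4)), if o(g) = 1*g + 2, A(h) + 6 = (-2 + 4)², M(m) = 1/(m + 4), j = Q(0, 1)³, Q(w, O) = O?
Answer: -17/4 ≈ -4.2500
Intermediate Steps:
j = 1 (j = 1³ = 1)
M(m) = 1/(4 + m)
A(h) = -2 (A(h) = -6 + (-2 + 4)² = -6 + 2² = -6 + 4 = -2)
o(g) = 2 + g (o(g) = g + 2 = 2 + g)
A(j)*o(M(4)) = -2*(2 + 1/(4 + 4)) = -2*(2 + 1/8) = -2*(2 + ⅛) = -2*17/8 = -17/4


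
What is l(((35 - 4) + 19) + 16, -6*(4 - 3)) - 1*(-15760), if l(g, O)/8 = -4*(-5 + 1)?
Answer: 15888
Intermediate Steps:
l(g, O) = 128 (l(g, O) = 8*(-4*(-5 + 1)) = 8*(-4*(-4)) = 8*16 = 128)
l(((35 - 4) + 19) + 16, -6*(4 - 3)) - 1*(-15760) = 128 - 1*(-15760) = 128 + 15760 = 15888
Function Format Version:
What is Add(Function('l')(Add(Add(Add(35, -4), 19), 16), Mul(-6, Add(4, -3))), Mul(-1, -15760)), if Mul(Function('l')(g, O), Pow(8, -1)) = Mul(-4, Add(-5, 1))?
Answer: 15888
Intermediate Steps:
Function('l')(g, O) = 128 (Function('l')(g, O) = Mul(8, Mul(-4, Add(-5, 1))) = Mul(8, Mul(-4, -4)) = Mul(8, 16) = 128)
Add(Function('l')(Add(Add(Add(35, -4), 19), 16), Mul(-6, Add(4, -3))), Mul(-1, -15760)) = Add(128, Mul(-1, -15760)) = Add(128, 15760) = 15888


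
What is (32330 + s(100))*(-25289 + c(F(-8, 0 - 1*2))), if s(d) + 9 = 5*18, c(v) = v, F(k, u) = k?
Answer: -819901067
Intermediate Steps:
s(d) = 81 (s(d) = -9 + 5*18 = -9 + 90 = 81)
(32330 + s(100))*(-25289 + c(F(-8, 0 - 1*2))) = (32330 + 81)*(-25289 - 8) = 32411*(-25297) = -819901067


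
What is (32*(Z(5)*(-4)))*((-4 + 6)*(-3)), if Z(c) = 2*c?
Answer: 7680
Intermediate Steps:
(32*(Z(5)*(-4)))*((-4 + 6)*(-3)) = (32*((2*5)*(-4)))*((-4 + 6)*(-3)) = (32*(10*(-4)))*(2*(-3)) = (32*(-40))*(-6) = -1280*(-6) = 7680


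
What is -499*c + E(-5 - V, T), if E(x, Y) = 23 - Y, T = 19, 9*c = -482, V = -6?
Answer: 240554/9 ≈ 26728.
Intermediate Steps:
c = -482/9 (c = (⅑)*(-482) = -482/9 ≈ -53.556)
-499*c + E(-5 - V, T) = -499*(-482/9) + (23 - 1*19) = 240518/9 + (23 - 19) = 240518/9 + 4 = 240554/9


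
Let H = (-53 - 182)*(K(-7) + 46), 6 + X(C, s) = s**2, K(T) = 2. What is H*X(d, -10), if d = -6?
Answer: -1060320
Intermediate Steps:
X(C, s) = -6 + s**2
H = -11280 (H = (-53 - 182)*(2 + 46) = -235*48 = -11280)
H*X(d, -10) = -11280*(-6 + (-10)**2) = -11280*(-6 + 100) = -11280*94 = -1060320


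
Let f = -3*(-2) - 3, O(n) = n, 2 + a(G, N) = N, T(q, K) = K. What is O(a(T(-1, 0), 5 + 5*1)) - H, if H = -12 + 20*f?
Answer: -40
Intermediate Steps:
a(G, N) = -2 + N
f = 3 (f = 6 - 3 = 3)
H = 48 (H = -12 + 20*3 = -12 + 60 = 48)
O(a(T(-1, 0), 5 + 5*1)) - H = (-2 + (5 + 5*1)) - 1*48 = (-2 + (5 + 5)) - 48 = (-2 + 10) - 48 = 8 - 48 = -40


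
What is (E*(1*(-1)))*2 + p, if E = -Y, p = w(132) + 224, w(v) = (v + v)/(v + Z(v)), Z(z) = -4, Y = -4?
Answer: 3489/16 ≈ 218.06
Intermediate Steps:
w(v) = 2*v/(-4 + v) (w(v) = (v + v)/(v - 4) = (2*v)/(-4 + v) = 2*v/(-4 + v))
p = 3617/16 (p = 2*132/(-4 + 132) + 224 = 2*132/128 + 224 = 2*132*(1/128) + 224 = 33/16 + 224 = 3617/16 ≈ 226.06)
E = 4 (E = -1*(-4) = 4)
(E*(1*(-1)))*2 + p = (4*(1*(-1)))*2 + 3617/16 = (4*(-1))*2 + 3617/16 = -4*2 + 3617/16 = -8 + 3617/16 = 3489/16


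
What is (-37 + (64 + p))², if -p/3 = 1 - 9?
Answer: 2601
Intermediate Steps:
p = 24 (p = -3*(1 - 9) = -3*(-8) = 24)
(-37 + (64 + p))² = (-37 + (64 + 24))² = (-37 + 88)² = 51² = 2601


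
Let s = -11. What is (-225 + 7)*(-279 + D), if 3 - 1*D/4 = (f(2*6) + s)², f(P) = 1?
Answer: 145406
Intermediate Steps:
D = -388 (D = 12 - 4*(1 - 11)² = 12 - 4*(-10)² = 12 - 4*100 = 12 - 400 = -388)
(-225 + 7)*(-279 + D) = (-225 + 7)*(-279 - 388) = -218*(-667) = 145406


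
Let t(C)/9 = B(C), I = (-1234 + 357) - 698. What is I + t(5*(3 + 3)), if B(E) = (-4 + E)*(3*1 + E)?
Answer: 6147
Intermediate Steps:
B(E) = (-4 + E)*(3 + E)
I = -1575 (I = -877 - 698 = -1575)
t(C) = -108 - 9*C + 9*C² (t(C) = 9*(-12 + C² - C) = -108 - 9*C + 9*C²)
I + t(5*(3 + 3)) = -1575 + (-108 - 45*(3 + 3) + 9*(5*(3 + 3))²) = -1575 + (-108 - 45*6 + 9*(5*6)²) = -1575 + (-108 - 9*30 + 9*30²) = -1575 + (-108 - 270 + 9*900) = -1575 + (-108 - 270 + 8100) = -1575 + 7722 = 6147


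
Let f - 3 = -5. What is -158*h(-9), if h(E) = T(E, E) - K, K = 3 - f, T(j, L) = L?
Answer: 2212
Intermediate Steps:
f = -2 (f = 3 - 5 = -2)
K = 5 (K = 3 - 1*(-2) = 3 + 2 = 5)
h(E) = -5 + E (h(E) = E - 1*5 = E - 5 = -5 + E)
-158*h(-9) = -158*(-5 - 9) = -158*(-14) = 2212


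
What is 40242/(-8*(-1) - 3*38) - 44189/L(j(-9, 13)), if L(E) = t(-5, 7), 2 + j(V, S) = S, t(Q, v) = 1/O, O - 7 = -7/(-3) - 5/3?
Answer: -53926754/159 ≈ -3.3916e+5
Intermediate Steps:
O = 23/3 (O = 7 + (-7/(-3) - 5/3) = 7 + (-7*(-⅓) - 5*⅓) = 7 + (7/3 - 5/3) = 7 + ⅔ = 23/3 ≈ 7.6667)
t(Q, v) = 3/23 (t(Q, v) = 1/(23/3) = 3/23)
j(V, S) = -2 + S
L(E) = 3/23
40242/(-8*(-1) - 3*38) - 44189/L(j(-9, 13)) = 40242/(-8*(-1) - 3*38) - 44189/3/23 = 40242/(8 - 114) - 44189*23/3 = 40242/(-106) - 1016347/3 = 40242*(-1/106) - 1016347/3 = -20121/53 - 1016347/3 = -53926754/159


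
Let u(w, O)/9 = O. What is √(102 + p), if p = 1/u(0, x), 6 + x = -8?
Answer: √179914/42 ≈ 10.099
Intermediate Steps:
x = -14 (x = -6 - 8 = -14)
u(w, O) = 9*O
p = -1/126 (p = 1/(9*(-14)) = 1/(-126) = -1/126 ≈ -0.0079365)
√(102 + p) = √(102 - 1/126) = √(12851/126) = √179914/42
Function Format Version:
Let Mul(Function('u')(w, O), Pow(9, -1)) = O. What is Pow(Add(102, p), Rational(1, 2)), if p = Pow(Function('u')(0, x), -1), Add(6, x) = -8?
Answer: Mul(Rational(1, 42), Pow(179914, Rational(1, 2))) ≈ 10.099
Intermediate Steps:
x = -14 (x = Add(-6, -8) = -14)
Function('u')(w, O) = Mul(9, O)
p = Rational(-1, 126) (p = Pow(Mul(9, -14), -1) = Pow(-126, -1) = Rational(-1, 126) ≈ -0.0079365)
Pow(Add(102, p), Rational(1, 2)) = Pow(Add(102, Rational(-1, 126)), Rational(1, 2)) = Pow(Rational(12851, 126), Rational(1, 2)) = Mul(Rational(1, 42), Pow(179914, Rational(1, 2)))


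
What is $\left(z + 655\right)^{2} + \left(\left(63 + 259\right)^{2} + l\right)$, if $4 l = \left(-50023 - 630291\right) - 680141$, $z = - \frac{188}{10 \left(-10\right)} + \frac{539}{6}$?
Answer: $\frac{3612949337}{11250} \approx 3.2115 \cdot 10^{5}$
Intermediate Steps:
$z = \frac{13757}{150}$ ($z = - \frac{188}{-100} + 539 \cdot \frac{1}{6} = \left(-188\right) \left(- \frac{1}{100}\right) + \frac{539}{6} = \frac{47}{25} + \frac{539}{6} = \frac{13757}{150} \approx 91.713$)
$l = - \frac{1360455}{4}$ ($l = \frac{\left(-50023 - 630291\right) - 680141}{4} = \frac{-680314 - 680141}{4} = \frac{1}{4} \left(-1360455\right) = - \frac{1360455}{4} \approx -3.4011 \cdot 10^{5}$)
$\left(z + 655\right)^{2} + \left(\left(63 + 259\right)^{2} + l\right) = \left(\frac{13757}{150} + 655\right)^{2} - \left(\frac{1360455}{4} - \left(63 + 259\right)^{2}\right) = \left(\frac{112007}{150}\right)^{2} - \left(\frac{1360455}{4} - 322^{2}\right) = \frac{12545568049}{22500} + \left(103684 - \frac{1360455}{4}\right) = \frac{12545568049}{22500} - \frac{945719}{4} = \frac{3612949337}{11250}$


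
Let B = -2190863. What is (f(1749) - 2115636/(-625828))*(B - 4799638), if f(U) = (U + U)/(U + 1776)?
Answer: -802806048856491/26262425 ≈ -3.0569e+7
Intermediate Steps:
f(U) = 2*U/(1776 + U) (f(U) = (2*U)/(1776 + U) = 2*U/(1776 + U))
(f(1749) - 2115636/(-625828))*(B - 4799638) = (2*1749/(1776 + 1749) - 2115636/(-625828))*(-2190863 - 4799638) = (2*1749/3525 - 2115636*(-1/625828))*(-6990501) = (2*1749*(1/3525) + 528909/156457)*(-6990501) = (1166/1175 + 528909/156457)*(-6990501) = (803896937/183836975)*(-6990501) = -802806048856491/26262425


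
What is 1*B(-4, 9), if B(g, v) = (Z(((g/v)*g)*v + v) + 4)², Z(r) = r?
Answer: 841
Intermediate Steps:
B(g, v) = (4 + v + g²)² (B(g, v) = ((((g/v)*g)*v + v) + 4)² = (((g²/v)*v + v) + 4)² = ((g² + v) + 4)² = ((v + g²) + 4)² = (4 + v + g²)²)
1*B(-4, 9) = 1*(4 + 9 + (-4)²)² = 1*(4 + 9 + 16)² = 1*29² = 1*841 = 841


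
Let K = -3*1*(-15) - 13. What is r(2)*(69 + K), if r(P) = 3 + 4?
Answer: 707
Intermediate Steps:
r(P) = 7
K = 32 (K = -3*(-15) - 13 = 45 - 13 = 32)
r(2)*(69 + K) = 7*(69 + 32) = 7*101 = 707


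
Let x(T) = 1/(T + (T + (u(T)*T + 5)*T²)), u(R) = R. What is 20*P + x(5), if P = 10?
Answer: 152001/760 ≈ 200.00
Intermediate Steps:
x(T) = 1/(2*T + T²*(5 + T²)) (x(T) = 1/(T + (T + (T*T + 5)*T²)) = 1/(T + (T + (T² + 5)*T²)) = 1/(T + (T + (5 + T²)*T²)) = 1/(T + (T + T²*(5 + T²))) = 1/(2*T + T²*(5 + T²)))
20*P + x(5) = 20*10 + 1/(5*(2 + 5³ + 5*5)) = 200 + 1/(5*(2 + 125 + 25)) = 200 + (⅕)/152 = 200 + (⅕)*(1/152) = 200 + 1/760 = 152001/760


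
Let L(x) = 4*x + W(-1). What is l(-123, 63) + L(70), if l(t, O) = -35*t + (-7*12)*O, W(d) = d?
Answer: -708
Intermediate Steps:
l(t, O) = -84*O - 35*t (l(t, O) = -35*t - 84*O = -84*O - 35*t)
L(x) = -1 + 4*x (L(x) = 4*x - 1 = -1 + 4*x)
l(-123, 63) + L(70) = (-84*63 - 35*(-123)) + (-1 + 4*70) = (-5292 + 4305) + (-1 + 280) = -987 + 279 = -708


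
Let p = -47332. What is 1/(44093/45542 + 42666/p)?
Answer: 38492749/2569909 ≈ 14.978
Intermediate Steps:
1/(44093/45542 + 42666/p) = 1/(44093/45542 + 42666/(-47332)) = 1/(44093*(1/45542) + 42666*(-1/47332)) = 1/(6299/6506 - 21333/23666) = 1/(2569909/38492749) = 38492749/2569909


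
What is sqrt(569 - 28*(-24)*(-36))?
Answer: I*sqrt(23623) ≈ 153.7*I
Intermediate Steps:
sqrt(569 - 28*(-24)*(-36)) = sqrt(569 + 672*(-36)) = sqrt(569 - 24192) = sqrt(-23623) = I*sqrt(23623)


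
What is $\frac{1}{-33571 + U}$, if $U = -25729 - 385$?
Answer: $- \frac{1}{59685} \approx -1.6755 \cdot 10^{-5}$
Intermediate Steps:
$U = -26114$ ($U = -25729 - 385 = -26114$)
$\frac{1}{-33571 + U} = \frac{1}{-33571 - 26114} = \frac{1}{-59685} = - \frac{1}{59685}$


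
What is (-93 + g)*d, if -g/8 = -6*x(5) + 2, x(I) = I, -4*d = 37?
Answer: -4847/4 ≈ -1211.8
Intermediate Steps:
d = -37/4 (d = -1/4*37 = -37/4 ≈ -9.2500)
g = 224 (g = -8*(-6*5 + 2) = -8*(-30 + 2) = -8*(-28) = 224)
(-93 + g)*d = (-93 + 224)*(-37/4) = 131*(-37/4) = -4847/4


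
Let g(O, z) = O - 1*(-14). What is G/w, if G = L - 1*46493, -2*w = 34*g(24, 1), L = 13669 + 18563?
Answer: 14261/646 ≈ 22.076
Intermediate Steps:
L = 32232
g(O, z) = 14 + O (g(O, z) = O + 14 = 14 + O)
w = -646 (w = -17*(14 + 24) = -17*38 = -½*1292 = -646)
G = -14261 (G = 32232 - 1*46493 = 32232 - 46493 = -14261)
G/w = -14261/(-646) = -14261*(-1/646) = 14261/646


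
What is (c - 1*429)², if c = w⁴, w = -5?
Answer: 38416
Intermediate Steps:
c = 625 (c = (-5)⁴ = 625)
(c - 1*429)² = (625 - 1*429)² = (625 - 429)² = 196² = 38416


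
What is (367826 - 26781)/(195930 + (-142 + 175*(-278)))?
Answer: 341045/147138 ≈ 2.3179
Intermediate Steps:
(367826 - 26781)/(195930 + (-142 + 175*(-278))) = 341045/(195930 + (-142 - 48650)) = 341045/(195930 - 48792) = 341045/147138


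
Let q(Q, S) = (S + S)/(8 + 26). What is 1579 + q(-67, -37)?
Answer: 26806/17 ≈ 1576.8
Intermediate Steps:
q(Q, S) = S/17 (q(Q, S) = (2*S)/34 = (2*S)*(1/34) = S/17)
1579 + q(-67, -37) = 1579 + (1/17)*(-37) = 1579 - 37/17 = 26806/17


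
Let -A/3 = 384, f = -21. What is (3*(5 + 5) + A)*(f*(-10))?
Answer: -235620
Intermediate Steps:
A = -1152 (A = -3*384 = -1152)
(3*(5 + 5) + A)*(f*(-10)) = (3*(5 + 5) - 1152)*(-21*(-10)) = (3*10 - 1152)*210 = (30 - 1152)*210 = -1122*210 = -235620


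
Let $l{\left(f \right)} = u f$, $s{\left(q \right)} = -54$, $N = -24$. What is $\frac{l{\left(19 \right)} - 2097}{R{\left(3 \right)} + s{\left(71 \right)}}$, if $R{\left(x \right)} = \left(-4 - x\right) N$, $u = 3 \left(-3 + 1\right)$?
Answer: $- \frac{737}{38} \approx -19.395$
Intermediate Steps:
$u = -6$ ($u = 3 \left(-2\right) = -6$)
$R{\left(x \right)} = 96 + 24 x$ ($R{\left(x \right)} = \left(-4 - x\right) \left(-24\right) = 96 + 24 x$)
$l{\left(f \right)} = - 6 f$
$\frac{l{\left(19 \right)} - 2097}{R{\left(3 \right)} + s{\left(71 \right)}} = \frac{\left(-6\right) 19 - 2097}{\left(96 + 24 \cdot 3\right) - 54} = \frac{-114 - 2097}{\left(96 + 72\right) - 54} = - \frac{2211}{168 - 54} = - \frac{2211}{114} = \left(-2211\right) \frac{1}{114} = - \frac{737}{38}$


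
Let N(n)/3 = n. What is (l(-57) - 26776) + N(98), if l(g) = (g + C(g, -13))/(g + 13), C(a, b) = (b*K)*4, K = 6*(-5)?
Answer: -1166711/44 ≈ -26516.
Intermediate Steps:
K = -30
C(a, b) = -120*b (C(a, b) = (b*(-30))*4 = -30*b*4 = -120*b)
l(g) = (1560 + g)/(13 + g) (l(g) = (g - 120*(-13))/(g + 13) = (g + 1560)/(13 + g) = (1560 + g)/(13 + g))
N(n) = 3*n
(l(-57) - 26776) + N(98) = ((1560 - 57)/(13 - 57) - 26776) + 3*98 = (1503/(-44) - 26776) + 294 = (-1/44*1503 - 26776) + 294 = (-1503/44 - 26776) + 294 = -1179647/44 + 294 = -1166711/44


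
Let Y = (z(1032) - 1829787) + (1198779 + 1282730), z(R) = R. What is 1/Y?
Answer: 1/652754 ≈ 1.5320e-6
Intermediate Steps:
Y = 652754 (Y = (1032 - 1829787) + (1198779 + 1282730) = -1828755 + 2481509 = 652754)
1/Y = 1/652754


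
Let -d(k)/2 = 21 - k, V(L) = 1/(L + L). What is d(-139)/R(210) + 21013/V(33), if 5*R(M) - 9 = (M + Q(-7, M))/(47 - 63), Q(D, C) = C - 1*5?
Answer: 375864118/271 ≈ 1.3870e+6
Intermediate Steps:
Q(D, C) = -5 + C (Q(D, C) = C - 5 = -5 + C)
R(M) = 149/80 - M/40 (R(M) = 9/5 + ((M + (-5 + M))/(47 - 63))/5 = 9/5 + ((-5 + 2*M)/(-16))/5 = 9/5 + ((-5 + 2*M)*(-1/16))/5 = 9/5 + (5/16 - M/8)/5 = 9/5 + (1/16 - M/40) = 149/80 - M/40)
V(L) = 1/(2*L)
d(k) = -42 + 2*k (d(k) = -2*(21 - k) = -42 + 2*k)
d(-139)/R(210) + 21013/V(33) = (-42 + 2*(-139))/(149/80 - 1/40*210) + 21013/(((1/2)/33)) = (-42 - 278)/(149/80 - 21/4) + 21013/(((1/2)*(1/33))) = -320/(-271/80) + 21013/(1/66) = -320*(-80/271) + 21013*66 = 25600/271 + 1386858 = 375864118/271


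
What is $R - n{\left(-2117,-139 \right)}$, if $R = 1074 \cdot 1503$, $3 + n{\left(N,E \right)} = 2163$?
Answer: $1612062$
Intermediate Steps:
$n{\left(N,E \right)} = 2160$ ($n{\left(N,E \right)} = -3 + 2163 = 2160$)
$R = 1614222$
$R - n{\left(-2117,-139 \right)} = 1614222 - 2160 = 1612062$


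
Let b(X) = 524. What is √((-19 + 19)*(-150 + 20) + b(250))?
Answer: 2*√131 ≈ 22.891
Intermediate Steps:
√((-19 + 19)*(-150 + 20) + b(250)) = √((-19 + 19)*(-150 + 20) + 524) = √(0*(-130) + 524) = √(0 + 524) = √524 = 2*√131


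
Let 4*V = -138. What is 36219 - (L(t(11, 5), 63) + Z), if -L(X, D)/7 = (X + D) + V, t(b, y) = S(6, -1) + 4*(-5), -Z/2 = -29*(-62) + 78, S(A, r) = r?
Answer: 80047/2 ≈ 40024.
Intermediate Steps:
V = -69/2 (V = (1/4)*(-138) = -69/2 ≈ -34.500)
Z = -3752 (Z = -2*(-29*(-62) + 78) = -2*(1798 + 78) = -2*1876 = -3752)
t(b, y) = -21 (t(b, y) = -1 + 4*(-5) = -1 - 20 = -21)
L(X, D) = 483/2 - 7*D - 7*X (L(X, D) = -7*((X + D) - 69/2) = -7*((D + X) - 69/2) = -7*(-69/2 + D + X) = 483/2 - 7*D - 7*X)
36219 - (L(t(11, 5), 63) + Z) = 36219 - ((483/2 - 7*63 - 7*(-21)) - 3752) = 36219 - ((483/2 - 441 + 147) - 3752) = 36219 - (-105/2 - 3752) = 36219 - 1*(-7609/2) = 36219 + 7609/2 = 80047/2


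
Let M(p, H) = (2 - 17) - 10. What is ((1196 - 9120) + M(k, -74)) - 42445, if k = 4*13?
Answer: -50394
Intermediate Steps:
k = 52
M(p, H) = -25 (M(p, H) = -15 - 10 = -25)
((1196 - 9120) + M(k, -74)) - 42445 = ((1196 - 9120) - 25) - 42445 = (-7924 - 25) - 42445 = -7949 - 42445 = -50394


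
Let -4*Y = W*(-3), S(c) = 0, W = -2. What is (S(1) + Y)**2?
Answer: 9/4 ≈ 2.2500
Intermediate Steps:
Y = -3/2 (Y = -(-1)*(-3)/2 = -1/4*6 = -3/2 ≈ -1.5000)
(S(1) + Y)**2 = (0 - 3/2)**2 = (-3/2)**2 = 9/4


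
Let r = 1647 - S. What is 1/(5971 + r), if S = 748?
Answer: 1/6870 ≈ 0.00014556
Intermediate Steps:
r = 899 (r = 1647 - 1*748 = 1647 - 748 = 899)
1/(5971 + r) = 1/(5971 + 899) = 1/6870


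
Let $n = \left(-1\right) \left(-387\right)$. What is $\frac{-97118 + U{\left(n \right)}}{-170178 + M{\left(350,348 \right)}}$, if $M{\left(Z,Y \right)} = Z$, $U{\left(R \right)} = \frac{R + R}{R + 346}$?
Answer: $\frac{17796680}{31120981} \approx 0.57185$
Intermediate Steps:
$n = 387$
$U{\left(R \right)} = \frac{2 R}{346 + R}$
$\frac{-97118 + U{\left(n \right)}}{-170178 + M{\left(350,348 \right)}} = \frac{-97118 + 2 \cdot 387 \frac{1}{346 + 387}}{-170178 + 350} = \frac{-97118 + 2 \cdot 387 \cdot \frac{1}{733}}{-169828} = \left(-97118 + 2 \cdot 387 \cdot \frac{1}{733}\right) \left(- \frac{1}{169828}\right) = \left(-97118 + \frac{774}{733}\right) \left(- \frac{1}{169828}\right) = \left(- \frac{71186720}{733}\right) \left(- \frac{1}{169828}\right) = \frac{17796680}{31120981}$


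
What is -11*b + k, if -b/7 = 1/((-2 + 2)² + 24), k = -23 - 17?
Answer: -883/24 ≈ -36.792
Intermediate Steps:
k = -40
b = -7/24 (b = -7/((-2 + 2)² + 24) = -7/(0² + 24) = -7/(0 + 24) = -7/24 ≈ -0.29167)
-11*b + k = -11*(-7/24) - 40 = 77/24 - 40 = -883/24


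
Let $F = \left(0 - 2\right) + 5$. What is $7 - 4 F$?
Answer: $-5$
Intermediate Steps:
$F = 3$ ($F = -2 + 5 = 3$)
$7 - 4 F = 7 - 12 = -5$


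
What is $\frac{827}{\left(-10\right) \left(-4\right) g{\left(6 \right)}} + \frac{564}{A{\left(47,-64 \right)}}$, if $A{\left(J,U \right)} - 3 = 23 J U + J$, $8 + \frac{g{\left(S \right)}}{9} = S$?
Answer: $- \frac{28789949}{24888240} \approx -1.1568$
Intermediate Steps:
$g{\left(S \right)} = -72 + 9 S$
$A{\left(J,U \right)} = 3 + J + 23 J U$ ($A{\left(J,U \right)} = 3 + \left(23 J U + J\right) = 3 + \left(J + 23 J U\right) = 3 + J + 23 J U$)
$\frac{827}{\left(-10\right) \left(-4\right) g{\left(6 \right)}} + \frac{564}{A{\left(47,-64 \right)}} = \frac{827}{\left(-10\right) \left(-4\right) \left(-72 + 9 \cdot 6\right)} + \frac{564}{3 + 47 + 23 \cdot 47 \left(-64\right)} = \frac{827}{40 \left(-72 + 54\right)} + \frac{564}{3 + 47 - 69184} = \frac{827}{40 \left(-18\right)} + \frac{564}{-69134} = \frac{827}{-720} + 564 \left(- \frac{1}{69134}\right) = 827 \left(- \frac{1}{720}\right) - \frac{282}{34567} = - \frac{827}{720} - \frac{282}{34567} = - \frac{28789949}{24888240}$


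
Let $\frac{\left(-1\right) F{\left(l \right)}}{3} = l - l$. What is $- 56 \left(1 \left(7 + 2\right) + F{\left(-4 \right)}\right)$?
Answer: $-504$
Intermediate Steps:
$F{\left(l \right)} = 0$ ($F{\left(l \right)} = - 3 \left(l - l\right) = \left(-3\right) 0 = 0$)
$- 56 \left(1 \left(7 + 2\right) + F{\left(-4 \right)}\right) = - 56 \left(1 \left(7 + 2\right) + 0\right) = - 56 \left(1 \cdot 9 + 0\right) = - 56 \left(9 + 0\right) = \left(-56\right) 9 = -504$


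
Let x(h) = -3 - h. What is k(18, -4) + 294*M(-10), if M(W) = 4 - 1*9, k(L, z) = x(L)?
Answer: -1491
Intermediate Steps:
k(L, z) = -3 - L
M(W) = -5 (M(W) = 4 - 9 = -5)
k(18, -4) + 294*M(-10) = (-3 - 1*18) + 294*(-5) = (-3 - 18) - 1470 = -21 - 1470 = -1491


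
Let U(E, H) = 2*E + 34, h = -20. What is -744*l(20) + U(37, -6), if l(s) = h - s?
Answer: 29868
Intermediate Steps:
l(s) = -20 - s
U(E, H) = 34 + 2*E
-744*l(20) + U(37, -6) = -744*(-20 - 1*20) + (34 + 2*37) = -744*(-20 - 20) + (34 + 74) = -744*(-40) + 108 = 29760 + 108 = 29868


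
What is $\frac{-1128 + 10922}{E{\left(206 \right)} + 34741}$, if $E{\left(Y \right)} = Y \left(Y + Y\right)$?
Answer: $\frac{9794}{119613} \approx 0.081881$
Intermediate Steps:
$E{\left(Y \right)} = 2 Y^{2}$ ($E{\left(Y \right)} = Y 2 Y = 2 Y^{2}$)
$\frac{-1128 + 10922}{E{\left(206 \right)} + 34741} = \frac{-1128 + 10922}{2 \cdot 206^{2} + 34741} = \frac{9794}{2 \cdot 42436 + 34741} = \frac{9794}{84872 + 34741} = \frac{9794}{119613}$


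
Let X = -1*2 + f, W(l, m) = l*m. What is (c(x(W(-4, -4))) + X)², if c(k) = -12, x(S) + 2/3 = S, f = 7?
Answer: 49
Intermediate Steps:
x(S) = -⅔ + S
X = 5 (X = -1*2 + 7 = -2 + 7 = 5)
(c(x(W(-4, -4))) + X)² = (-12 + 5)² = (-7)² = 49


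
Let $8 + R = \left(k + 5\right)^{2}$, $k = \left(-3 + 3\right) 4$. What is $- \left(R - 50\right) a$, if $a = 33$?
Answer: $1089$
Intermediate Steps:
$k = 0$ ($k = 0 \cdot 4 = 0$)
$R = 17$ ($R = -8 + \left(0 + 5\right)^{2} = -8 + 5^{2} = -8 + 25 = 17$)
$- \left(R - 50\right) a = - \left(17 - 50\right) 33 = - \left(-33\right) 33 = \left(-1\right) \left(-1089\right) = 1089$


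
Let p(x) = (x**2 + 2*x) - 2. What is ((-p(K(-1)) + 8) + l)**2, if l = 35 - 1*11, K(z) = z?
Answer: 1225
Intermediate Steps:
p(x) = -2 + x**2 + 2*x
l = 24 (l = 35 - 11 = 24)
((-p(K(-1)) + 8) + l)**2 = ((-(-2 + (-1)**2 + 2*(-1)) + 8) + 24)**2 = ((-(-2 + 1 - 2) + 8) + 24)**2 = ((-1*(-3) + 8) + 24)**2 = ((3 + 8) + 24)**2 = (11 + 24)**2 = 35**2 = 1225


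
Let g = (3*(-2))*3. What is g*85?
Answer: -1530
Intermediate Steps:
g = -18 (g = -6*3 = -18)
g*85 = -18*85 = -1530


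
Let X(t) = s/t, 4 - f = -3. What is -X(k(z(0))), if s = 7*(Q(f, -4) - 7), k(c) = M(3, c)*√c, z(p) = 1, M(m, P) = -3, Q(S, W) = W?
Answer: -77/3 ≈ -25.667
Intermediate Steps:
f = 7 (f = 4 - 1*(-3) = 4 + 3 = 7)
k(c) = -3*√c
s = -77 (s = 7*(-4 - 7) = 7*(-11) = -77)
X(t) = -77/t
-X(k(z(0))) = -(-77)/((-3*√1)) = -(-77)/((-3*1)) = -(-77)/(-3) = -(-77)*(-1)/3 = -1*77/3 = -77/3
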